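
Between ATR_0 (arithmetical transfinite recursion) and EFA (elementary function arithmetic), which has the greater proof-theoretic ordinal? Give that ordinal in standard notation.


Proof-theoretic ordinal of ATR_0 (arithmetical transfinite recursion): Gamma_0
Proof-theoretic ordinal of EFA (elementary function arithmetic): omega^3
Comparing: omega^3 < Gamma_0.
The larger ordinal is Gamma_0 (from ATR_0 (arithmetical transfinite recursion)).

Gamma_0


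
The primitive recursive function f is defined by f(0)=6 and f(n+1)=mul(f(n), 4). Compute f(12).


f(0) = 6
f(1) = mul(f(0), 4) = mul(6, 4) = 24
f(2) = mul(f(1), 4) = mul(24, 4) = 96
f(3) = mul(f(2), 4) = mul(96, 4) = 384
f(4) = mul(f(3), 4) = mul(384, 4) = 1536
f(5) = mul(f(4), 4) = mul(1536, 4) = 6144
f(6) = mul(f(5), 4) = mul(6144, 4) = 24576
f(7) = mul(f(6), 4) = mul(24576, 4) = 98304
f(8) = mul(f(7), 4) = mul(98304, 4) = 393216
f(9) = mul(f(8), 4) = mul(393216, 4) = 1572864
f(10) = mul(f(9), 4) = mul(1572864, 4) = 6291456
f(11) = mul(f(10), 4) = mul(6291456, 4) = 25165824
f(12) = mul(f(11), 4) = mul(25165824, 4) = 100663296


100663296


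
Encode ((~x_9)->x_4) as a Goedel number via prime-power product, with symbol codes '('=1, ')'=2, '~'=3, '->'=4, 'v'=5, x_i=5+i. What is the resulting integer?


Formula: ((~x_9)->x_4)
Symbol codes: [1, 1, 3, 14, 2, 4, 9, 2]
Primes: [2, 3, 5, 7, 11, 13, 17, 19]
p_1^1 = 2^1 = 2
p_2^1 = 3^1 = 3
p_3^3 = 5^3 = 125
p_4^14 = 7^14 = 678223072849
p_5^2 = 11^2 = 121
p_6^4 = 13^4 = 28561
p_7^9 = 17^9 = 118587876497
p_8^2 = 19^2 = 361
Product = 75255820899459487820793102897804750

75255820899459487820793102897804750


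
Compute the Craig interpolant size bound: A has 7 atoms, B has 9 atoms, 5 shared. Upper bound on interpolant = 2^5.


Shared atoms = 5
Craig interpolant size bound = 2^5
= 32

32


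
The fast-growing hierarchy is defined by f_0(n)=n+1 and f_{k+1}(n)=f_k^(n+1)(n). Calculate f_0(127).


f_0(127) = 127 + 1 = 128

128


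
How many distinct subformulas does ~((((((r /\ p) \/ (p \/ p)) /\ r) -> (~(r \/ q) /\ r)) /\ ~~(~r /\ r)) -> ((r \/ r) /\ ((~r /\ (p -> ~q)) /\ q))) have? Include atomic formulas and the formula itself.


Formula: ~((((((r /\ p) \/ (p \/ p)) /\ r) -> (~(r \/ q) /\ r)) /\ ~~(~r /\ r)) -> ((r \/ r) /\ ((~r /\ (p -> ~q)) /\ q)))
Subformulas found:
  1. r
  2. q
  3. p
  4. ~r
  5. ~q
  6. (p \/ p)
  7. (r /\ p)
  8. (r \/ q)
  9. (r \/ r)
  10. (p -> ~q)
  11. (~r /\ r)
  12. ~(r \/ q)
  13. ~(~r /\ r)
  14. ~~(~r /\ r)
  15. (~(r \/ q) /\ r)
  16. (~r /\ (p -> ~q))
  17. ((r /\ p) \/ (p \/ p))
  18. ((~r /\ (p -> ~q)) /\ q)
  19. (((r /\ p) \/ (p \/ p)) /\ r)
  20. ((r \/ r) /\ ((~r /\ (p -> ~q)) /\ q))
  21. ((((r /\ p) \/ (p \/ p)) /\ r) -> (~(r \/ q) /\ r))
  22. (((((r /\ p) \/ (p \/ p)) /\ r) -> (~(r \/ q) /\ r)) /\ ~~(~r /\ r))
  23. ((((((r /\ p) \/ (p \/ p)) /\ r) -> (~(r \/ q) /\ r)) /\ ~~(~r /\ r)) -> ((r \/ r) /\ ((~r /\ (p -> ~q)) /\ q)))
  24. ~((((((r /\ p) \/ (p \/ p)) /\ r) -> (~(r \/ q) /\ r)) /\ ~~(~r /\ r)) -> ((r \/ r) /\ ((~r /\ (p -> ~q)) /\ q)))
Total distinct subformulas = 24

24


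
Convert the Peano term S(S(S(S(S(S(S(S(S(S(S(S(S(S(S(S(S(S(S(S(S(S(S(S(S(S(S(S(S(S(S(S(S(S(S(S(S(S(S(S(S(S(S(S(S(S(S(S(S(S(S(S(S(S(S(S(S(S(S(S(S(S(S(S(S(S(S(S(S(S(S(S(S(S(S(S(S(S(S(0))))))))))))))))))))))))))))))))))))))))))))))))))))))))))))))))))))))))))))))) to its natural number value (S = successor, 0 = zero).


Counting successors applied to 0:
79 applications of S to 0 = 79

79


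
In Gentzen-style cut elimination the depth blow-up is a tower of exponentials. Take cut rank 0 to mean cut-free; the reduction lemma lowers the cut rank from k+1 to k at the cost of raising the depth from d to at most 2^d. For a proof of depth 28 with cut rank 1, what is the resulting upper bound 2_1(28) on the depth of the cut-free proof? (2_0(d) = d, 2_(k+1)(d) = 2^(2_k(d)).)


Each rank reduction sends depth d to at most 2^d; cut rank r needs r reductions.
2_0(28) = 28
2_1(28) = 2^28 = 268435456
Cut-free depth bound = 268435456

268435456


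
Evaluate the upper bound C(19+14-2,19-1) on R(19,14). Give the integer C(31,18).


R(19,14) <= C(19+14-2, 19-1) = C(31, 18)
C(31, 18) = 31! / (18! * 13!)
= 206253075

206253075


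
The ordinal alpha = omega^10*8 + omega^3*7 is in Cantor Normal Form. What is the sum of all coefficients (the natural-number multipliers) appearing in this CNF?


CNF: omega^10*8 + omega^3*7
Coefficients: 8 + 7 = 15

15


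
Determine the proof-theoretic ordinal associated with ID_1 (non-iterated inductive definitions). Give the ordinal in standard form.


The proof-theoretic ordinal of ID_1 (non-iterated inductive definitions) is a standard result in ordinal analysis.
This ordinal is the supremum of order types of primitive recursive well-orderings
that the theory can prove to be well-ordered.
For ID_1 (non-iterated inductive definitions), the proof-theoretic ordinal is psi_0(epsilon_{Omega+1}).

psi_0(epsilon_{Omega+1})


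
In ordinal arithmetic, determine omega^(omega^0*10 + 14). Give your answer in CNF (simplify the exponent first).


omega^(omega^0*10 + 14):
omega^0 = 1, so the exponent is 10 + 14 = 24 (finite ordinal addition).
Result = omega^24, already a single CNF term.

omega^24


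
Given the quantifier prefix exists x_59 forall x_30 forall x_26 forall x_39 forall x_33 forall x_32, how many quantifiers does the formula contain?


Quantifier prefix has 6 quantifier symbols.
Quantifier depth = 6

6


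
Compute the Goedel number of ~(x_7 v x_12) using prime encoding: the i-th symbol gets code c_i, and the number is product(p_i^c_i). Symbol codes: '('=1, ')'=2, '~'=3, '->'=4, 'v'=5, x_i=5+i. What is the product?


Formula: ~(x_7 v x_12)
Symbol codes: [3, 1, 12, 5, 17, 2]
Primes: [2, 3, 5, 7, 11, 13]
p_1^3 = 2^3 = 8
p_2^1 = 3^1 = 3
p_3^12 = 5^12 = 244140625
p_4^5 = 7^5 = 16807
p_5^17 = 11^17 = 505447028499293771
p_6^2 = 13^2 = 169
Product = 8412088752831501205982185546875000

8412088752831501205982185546875000


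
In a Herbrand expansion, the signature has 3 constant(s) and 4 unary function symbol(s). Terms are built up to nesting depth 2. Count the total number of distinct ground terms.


Herbrand terms by depth:
Depth 0: 3 constants
Depth 1: 12 new terms (running total: 15)
Depth 2: 48 new terms (running total: 63)
Total distinct ground terms = 63

63


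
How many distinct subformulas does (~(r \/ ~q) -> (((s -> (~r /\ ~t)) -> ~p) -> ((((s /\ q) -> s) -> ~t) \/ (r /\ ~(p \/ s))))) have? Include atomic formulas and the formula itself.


Formula: (~(r \/ ~q) -> (((s -> (~r /\ ~t)) -> ~p) -> ((((s /\ q) -> s) -> ~t) \/ (r /\ ~(p \/ s)))))
Subformulas found:
  1. r
  2. q
  3. s
  4. t
  5. p
  6. ~t
  7. ~p
  8. ~r
  9. ~q
  10. (s /\ q)
  11. (p \/ s)
  12. (r \/ ~q)
  13. ~(p \/ s)
  14. ~(r \/ ~q)
  15. (~r /\ ~t)
  16. ((s /\ q) -> s)
  17. (r /\ ~(p \/ s))
  18. (s -> (~r /\ ~t))
  19. (((s /\ q) -> s) -> ~t)
  20. ((s -> (~r /\ ~t)) -> ~p)
  21. ((((s /\ q) -> s) -> ~t) \/ (r /\ ~(p \/ s)))
  22. (((s -> (~r /\ ~t)) -> ~p) -> ((((s /\ q) -> s) -> ~t) \/ (r /\ ~(p \/ s))))
  23. (~(r \/ ~q) -> (((s -> (~r /\ ~t)) -> ~p) -> ((((s /\ q) -> s) -> ~t) \/ (r /\ ~(p \/ s)))))
Total distinct subformulas = 23

23


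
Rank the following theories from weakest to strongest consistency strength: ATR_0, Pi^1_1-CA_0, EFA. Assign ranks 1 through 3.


Ordering by consistency strength:
1. EFA
2. ATR_0
3. Pi^1_1-CA_0


ATR_0=2, Pi^1_1-CA_0=3, EFA=1


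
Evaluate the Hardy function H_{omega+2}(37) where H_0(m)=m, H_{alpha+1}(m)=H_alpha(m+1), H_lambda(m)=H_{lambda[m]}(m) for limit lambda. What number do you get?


H_{omega+2}(37):
Unwind the 2 successor steps: H_{omega+2}(37) = H_omega(37+2) = H_omega(39).
H_omega(m) = H_m(m) = m + m = 2m.
Result = 2 * 39 = 78

78


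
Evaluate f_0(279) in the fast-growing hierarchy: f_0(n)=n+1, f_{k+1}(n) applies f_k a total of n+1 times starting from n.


f_0(279) = 279 + 1 = 280

280


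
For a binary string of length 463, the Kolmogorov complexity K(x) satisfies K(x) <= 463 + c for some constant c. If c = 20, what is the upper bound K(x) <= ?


K(x) <= |x| + c = 463 + 20 = 483

483


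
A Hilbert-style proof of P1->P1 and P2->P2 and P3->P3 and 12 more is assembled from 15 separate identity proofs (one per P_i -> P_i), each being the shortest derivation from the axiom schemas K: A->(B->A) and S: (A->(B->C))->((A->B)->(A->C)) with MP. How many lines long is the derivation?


The shortest proof of A->A from K and S in the Hilbert calculus has exactly 5 lines:
(1) K instance A->((A->A)->A), (2) S instance, (3) MP on 1,2, (4) K instance A->(A->A), (5) MP on 3,4.
For 15 independent identities: 15 * 5 = 75 lines total.

75


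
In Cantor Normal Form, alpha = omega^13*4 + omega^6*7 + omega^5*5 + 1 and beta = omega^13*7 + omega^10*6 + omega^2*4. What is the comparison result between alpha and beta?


Compare term by term from highest exponent:
alpha = omega^13*4 + omega^6*7 + omega^5*5 + 1
beta = omega^13*7 + omega^10*6 + omega^2*4
Term 1: alpha has omega^13*4, beta has omega^13*7
Term 2: alpha has omega^6*7, beta has omega^10*6
Term 3: alpha has omega^5*5, beta has omega^2*4
Term 4: alpha has omega^0*1, beta has omega^0*0
Result: alpha < beta

alpha < beta


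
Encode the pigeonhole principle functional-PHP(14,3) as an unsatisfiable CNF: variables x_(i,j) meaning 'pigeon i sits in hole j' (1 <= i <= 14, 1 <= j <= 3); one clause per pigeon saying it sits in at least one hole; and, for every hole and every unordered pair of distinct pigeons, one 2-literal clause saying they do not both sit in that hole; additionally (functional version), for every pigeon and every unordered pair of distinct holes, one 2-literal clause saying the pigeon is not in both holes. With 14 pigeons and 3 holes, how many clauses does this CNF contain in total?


functional-PHP(14,3): 14 pigeons, 3 holes, 14*3 = 42 variables.
- pigeon clauses: one per pigeon -> 14 clauses
- hole clauses: 3 holes * C(14,2) = 3 * 91 -> 273 clauses
- functional clauses: 14 pigeons * C(3,2) = 14 * 3 -> 42 clauses
Total clauses = 14 + 273 + 42 = 329

329


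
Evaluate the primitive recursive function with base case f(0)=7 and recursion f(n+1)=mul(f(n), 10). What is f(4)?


f(0) = 7
f(1) = mul(f(0), 10) = mul(7, 10) = 70
f(2) = mul(f(1), 10) = mul(70, 10) = 700
f(3) = mul(f(2), 10) = mul(700, 10) = 7000
f(4) = mul(f(3), 10) = mul(7000, 10) = 70000


70000


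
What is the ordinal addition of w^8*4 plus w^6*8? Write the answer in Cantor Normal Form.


Ordinal addition w^8*4 + w^6*8:
Leading exponent of alpha (8) > leading exponent of beta (6).
Since alpha's term has higher exponent than beta's leading term,
the sum is simply alpha followed by beta.
Result = w^8*4 + w^6*8

w^8*4 + w^6*8


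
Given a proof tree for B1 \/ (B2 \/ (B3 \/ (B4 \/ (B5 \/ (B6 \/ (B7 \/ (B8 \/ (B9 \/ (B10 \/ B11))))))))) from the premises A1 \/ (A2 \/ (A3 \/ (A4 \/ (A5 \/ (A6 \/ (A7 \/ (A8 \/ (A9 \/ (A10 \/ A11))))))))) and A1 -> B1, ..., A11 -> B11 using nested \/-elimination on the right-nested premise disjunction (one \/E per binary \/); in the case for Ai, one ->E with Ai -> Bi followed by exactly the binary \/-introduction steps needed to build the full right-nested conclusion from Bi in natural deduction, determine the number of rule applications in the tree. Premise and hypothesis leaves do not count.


Constructive dilemma with 11 branches, all disjunctions right-nested:
- \/E: the premise has 10 binary \/, each eliminated once: 10 nodes.
- ->E: one per case (Ai with Ai -> Bi gives Bi): 11 nodes.
- \/I: in case i < n, Bi needs 1 step to form Bi \/ (B(i+1) \/ ...) and then i-1 steps to prepend B(i-1), ..., B1, i.e. i steps; in case i = n, B11 needs 10 prepend steps.
  \/I total = (1 + 2 + ... + 10) + 10 = 55 + 10 = 65 nodes.
Total = 10 + 11 + 65 = 86

86


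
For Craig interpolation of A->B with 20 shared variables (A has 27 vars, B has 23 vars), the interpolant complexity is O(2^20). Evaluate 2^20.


Shared atoms = 20
Craig interpolant size bound = 2^20
= 1048576

1048576


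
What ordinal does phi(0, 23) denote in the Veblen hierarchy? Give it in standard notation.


phi(0, 23):
phi(0, beta) = omega^beta by definition.
phi(0, 23) = omega^23

omega^23


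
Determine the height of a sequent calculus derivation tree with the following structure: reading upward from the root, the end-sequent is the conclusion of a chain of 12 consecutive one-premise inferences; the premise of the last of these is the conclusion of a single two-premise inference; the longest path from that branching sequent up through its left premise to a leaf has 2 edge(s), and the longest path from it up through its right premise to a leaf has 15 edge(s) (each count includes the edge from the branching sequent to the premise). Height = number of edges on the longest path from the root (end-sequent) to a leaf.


Longest path through the left premise: 2 edges (measured from the branching sequent)
Longest path through the right premise: 15 edges
Height of the subtree rooted at the branching sequent: max(2, 15) = 15
The branching sequent sits 12 edges above the root (the chain of one-premise inferences), so height = 15 + 12 = 27

27


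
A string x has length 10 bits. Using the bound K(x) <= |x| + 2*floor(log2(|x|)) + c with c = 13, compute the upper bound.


floor(log2(10)) = 3
2 * 3 = 6
K(x) <= 10 + 6 + 13 = 29

29


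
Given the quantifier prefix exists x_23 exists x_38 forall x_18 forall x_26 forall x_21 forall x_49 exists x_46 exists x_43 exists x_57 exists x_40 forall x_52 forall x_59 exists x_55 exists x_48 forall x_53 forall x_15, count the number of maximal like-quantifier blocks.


Alternations = 5.
Blocks = alternations + 1 = 6

6


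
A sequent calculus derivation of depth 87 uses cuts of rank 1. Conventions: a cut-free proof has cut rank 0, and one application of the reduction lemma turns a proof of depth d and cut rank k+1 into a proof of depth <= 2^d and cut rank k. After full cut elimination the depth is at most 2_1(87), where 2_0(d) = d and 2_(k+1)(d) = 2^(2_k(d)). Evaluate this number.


Each rank reduction sends depth d to at most 2^d; cut rank r needs r reductions.
2_0(87) = 87
2_1(87) = 2^87 = 154742504910672534362390528
Cut-free depth bound = 154742504910672534362390528

154742504910672534362390528


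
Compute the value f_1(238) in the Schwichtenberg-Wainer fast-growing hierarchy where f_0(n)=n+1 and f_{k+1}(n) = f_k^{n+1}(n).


f_1(238) = f_0^239(238)
f_0 adds 1 each time, applied 239 times.
f_1(238) = 238 + 239 = 477

477


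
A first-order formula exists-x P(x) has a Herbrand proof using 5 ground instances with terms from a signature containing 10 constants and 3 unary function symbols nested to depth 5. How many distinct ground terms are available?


Herbrand terms by depth:
Depth 0: 10 constants
Depth 1: 30 new terms (running total: 40)
Depth 2: 90 new terms (running total: 130)
Depth 3: 270 new terms (running total: 400)
Depth 4: 810 new terms (running total: 1210)
Depth 5: 2430 new terms (running total: 3640)
Total distinct ground terms = 3640

3640


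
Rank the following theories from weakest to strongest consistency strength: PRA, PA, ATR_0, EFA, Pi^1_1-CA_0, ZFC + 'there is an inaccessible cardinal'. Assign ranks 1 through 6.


Ordering by consistency strength:
1. EFA
2. PRA
3. PA
4. ATR_0
5. Pi^1_1-CA_0
6. ZFC + 'there is an inaccessible cardinal'


PRA=2, PA=3, ATR_0=4, EFA=1, Pi^1_1-CA_0=5, ZFC + 'there is an inaccessible cardinal'=6


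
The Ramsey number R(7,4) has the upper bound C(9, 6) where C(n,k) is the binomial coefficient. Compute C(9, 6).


R(7,4) <= C(7+4-2, 7-1) = C(9, 6)
C(9, 6) = 9! / (6! * 3!)
= 84

84


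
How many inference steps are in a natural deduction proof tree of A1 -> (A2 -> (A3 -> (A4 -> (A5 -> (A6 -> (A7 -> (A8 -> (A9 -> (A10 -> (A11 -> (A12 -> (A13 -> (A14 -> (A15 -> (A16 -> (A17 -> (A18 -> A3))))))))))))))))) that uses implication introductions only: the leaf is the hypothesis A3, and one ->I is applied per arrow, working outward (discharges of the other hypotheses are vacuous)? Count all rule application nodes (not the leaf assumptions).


The formula has 18 arrows (->); its innermost consequent A3 is one of the antecedents,
so the proof starts from the hypothesis leaf A3 (not a rule application) and closes one arrow per ->I.
Building A1 -> (A2 -> (A3 -> (A4 -> (A5 -> (A6 -> (A7 -> (A8 -> (A9 -> (A10 -> (A11 -> (A12 -> (A13 -> (A14 -> (A15 -> (A16 -> (A17 -> (A18 -> A3))))))))))))))))) therefore takes 18 nested implication introductions.
Total inference nodes = 18

18


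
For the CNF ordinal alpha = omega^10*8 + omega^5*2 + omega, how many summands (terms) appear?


CNF: omega^10*8 + omega^5*2 + omega
Count the summands separated by '+':
  term 1: omega^10*8
  term 2: omega^5*2
  term 3: omega
Total terms = 3

3


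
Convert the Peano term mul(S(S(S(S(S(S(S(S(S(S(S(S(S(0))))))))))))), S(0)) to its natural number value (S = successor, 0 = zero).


mul(S^13(0), S^1(0)):
S^13(0) = 13
S^1(0) = 1
13 * 1 = 13

13


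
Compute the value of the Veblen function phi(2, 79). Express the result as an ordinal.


phi(2, 79):
phi(2, beta) = zeta_beta (the beta-th zeta number, fixed point of epsilon).
phi(2, 79) = zeta_79

zeta_79


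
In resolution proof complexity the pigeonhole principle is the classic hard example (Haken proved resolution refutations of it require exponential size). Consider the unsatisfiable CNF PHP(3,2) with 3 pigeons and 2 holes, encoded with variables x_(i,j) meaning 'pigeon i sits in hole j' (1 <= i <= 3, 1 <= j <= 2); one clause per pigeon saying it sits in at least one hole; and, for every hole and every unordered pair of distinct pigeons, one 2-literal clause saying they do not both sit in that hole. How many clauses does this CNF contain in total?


PHP(3,2): 3 pigeons, 2 holes, 3*2 = 6 variables.
- pigeon clauses: one per pigeon -> 3 clauses
- hole clauses: 2 holes * C(3,2) = 2 * 3 -> 6 clauses
Total clauses = 3 + 6 = 9

9


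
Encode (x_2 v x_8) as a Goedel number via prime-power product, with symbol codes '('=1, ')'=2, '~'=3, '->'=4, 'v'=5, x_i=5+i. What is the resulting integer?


Formula: (x_2 v x_8)
Symbol codes: [1, 7, 5, 13, 2]
Primes: [2, 3, 5, 7, 11]
p_1^1 = 2^1 = 2
p_2^7 = 3^7 = 2187
p_3^5 = 5^5 = 3125
p_4^13 = 7^13 = 96889010407
p_5^2 = 11^2 = 121
Product = 160246550981082431250

160246550981082431250


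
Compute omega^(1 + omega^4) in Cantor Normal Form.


omega^(1 + omega^4):
In ordinal addition a term is absorbed by a following term of strictly larger exponent: 0 < 4, so 1 + omega^4 = omega^4.
omega raised to a CNF ordinal is a single CNF term: Result = omega^(omega^4)

omega^(omega^4)


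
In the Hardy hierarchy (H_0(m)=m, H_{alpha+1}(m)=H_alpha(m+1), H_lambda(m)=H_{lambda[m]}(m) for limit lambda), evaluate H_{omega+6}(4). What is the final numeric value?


H_{omega+6}(4):
Unwind the 6 successor steps: H_{omega+6}(4) = H_omega(4+6) = H_omega(10).
H_omega(m) = H_m(m) = m + m = 2m.
Result = 2 * 10 = 20

20


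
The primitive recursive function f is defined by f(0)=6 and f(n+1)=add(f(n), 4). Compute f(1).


f(0) = 6
f(1) = add(f(0), 4) = add(6, 4) = 10


10


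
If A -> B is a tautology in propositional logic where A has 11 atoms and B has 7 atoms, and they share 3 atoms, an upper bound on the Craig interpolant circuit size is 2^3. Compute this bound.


Shared atoms = 3
Craig interpolant size bound = 2^3
= 8

8


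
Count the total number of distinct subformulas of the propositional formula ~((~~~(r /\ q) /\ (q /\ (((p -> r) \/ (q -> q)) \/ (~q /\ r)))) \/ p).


Formula: ~((~~~(r /\ q) /\ (q /\ (((p -> r) \/ (q -> q)) \/ (~q /\ r)))) \/ p)
Subformulas found:
  1. r
  2. q
  3. p
  4. ~q
  5. (r /\ q)
  6. (q -> q)
  7. (p -> r)
  8. (~q /\ r)
  9. ~(r /\ q)
  10. ~~(r /\ q)
  11. ~~~(r /\ q)
  12. ((p -> r) \/ (q -> q))
  13. (((p -> r) \/ (q -> q)) \/ (~q /\ r))
  14. (q /\ (((p -> r) \/ (q -> q)) \/ (~q /\ r)))
  15. (~~~(r /\ q) /\ (q /\ (((p -> r) \/ (q -> q)) \/ (~q /\ r))))
  16. ((~~~(r /\ q) /\ (q /\ (((p -> r) \/ (q -> q)) \/ (~q /\ r)))) \/ p)
  17. ~((~~~(r /\ q) /\ (q /\ (((p -> r) \/ (q -> q)) \/ (~q /\ r)))) \/ p)
Total distinct subformulas = 17

17


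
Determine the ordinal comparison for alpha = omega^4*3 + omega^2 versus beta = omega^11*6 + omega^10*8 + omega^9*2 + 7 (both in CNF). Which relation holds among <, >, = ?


Compare term by term from highest exponent:
alpha = omega^4*3 + omega^2
beta = omega^11*6 + omega^10*8 + omega^9*2 + 7
Term 1: alpha has omega^4*3, beta has omega^11*6
Term 2: alpha has omega^2*1, beta has omega^10*8
Term 3: alpha has omega^0*0, beta has omega^9*2
Term 4: alpha has omega^0*0, beta has omega^0*7
Result: alpha < beta

alpha < beta


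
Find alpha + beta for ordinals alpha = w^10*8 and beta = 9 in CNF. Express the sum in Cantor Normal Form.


Ordinal addition w^10*8 + 9:
Leading exponent of alpha (10) > leading exponent of beta (0).
Since alpha's term has higher exponent than beta's leading term,
the sum is simply alpha followed by beta.
Result = w^10*8 + 9

w^10*8 + 9


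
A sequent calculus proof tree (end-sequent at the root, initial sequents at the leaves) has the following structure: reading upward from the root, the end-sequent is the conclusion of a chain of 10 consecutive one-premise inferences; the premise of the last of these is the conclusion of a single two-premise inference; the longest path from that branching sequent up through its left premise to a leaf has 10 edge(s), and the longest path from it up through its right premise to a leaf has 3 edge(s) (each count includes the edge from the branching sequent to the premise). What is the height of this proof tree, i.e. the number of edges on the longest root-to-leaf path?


Longest path through the left premise: 10 edges (measured from the branching sequent)
Longest path through the right premise: 3 edges
Height of the subtree rooted at the branching sequent: max(10, 3) = 10
The branching sequent sits 10 edges above the root (the chain of one-premise inferences), so height = 10 + 10 = 20

20


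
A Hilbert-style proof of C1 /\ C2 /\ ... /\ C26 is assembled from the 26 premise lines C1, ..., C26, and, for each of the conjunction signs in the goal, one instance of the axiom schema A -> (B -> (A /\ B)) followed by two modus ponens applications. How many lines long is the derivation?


Conjoining 26 premises:
- 26 premise lines
- the goal has 25 conjunction signs; each costs 1 axiom instance + 2 MP = 3 lines: 3 * 25 = 75
Total = 26 + 75 = 101 lines.

101


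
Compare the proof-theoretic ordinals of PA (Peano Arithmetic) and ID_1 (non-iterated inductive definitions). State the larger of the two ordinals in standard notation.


Proof-theoretic ordinal of PA (Peano Arithmetic): epsilon_0
Proof-theoretic ordinal of ID_1 (non-iterated inductive definitions): psi_0(epsilon_{Omega+1})
Comparing: epsilon_0 < psi_0(epsilon_{Omega+1}).
The larger ordinal is psi_0(epsilon_{Omega+1}) (from ID_1 (non-iterated inductive definitions)).

psi_0(epsilon_{Omega+1})


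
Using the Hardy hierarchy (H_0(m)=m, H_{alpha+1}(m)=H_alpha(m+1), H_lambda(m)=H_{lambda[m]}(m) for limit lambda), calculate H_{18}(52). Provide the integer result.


H_18(52):
For finite ordinals k, H_k(n) = n + k (each successor step adds 1).
H_18(52) = 52 + 18 = 70

70


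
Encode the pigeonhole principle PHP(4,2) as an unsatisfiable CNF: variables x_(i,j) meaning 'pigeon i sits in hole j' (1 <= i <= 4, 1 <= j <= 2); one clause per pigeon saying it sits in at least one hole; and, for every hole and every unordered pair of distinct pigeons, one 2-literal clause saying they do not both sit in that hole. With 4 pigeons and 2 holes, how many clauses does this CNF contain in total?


PHP(4,2): 4 pigeons, 2 holes, 4*2 = 8 variables.
- pigeon clauses: one per pigeon -> 4 clauses
- hole clauses: 2 holes * C(4,2) = 2 * 6 -> 12 clauses
Total clauses = 4 + 12 = 16

16


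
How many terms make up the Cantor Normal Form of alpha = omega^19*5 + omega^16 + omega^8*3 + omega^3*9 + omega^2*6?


CNF: omega^19*5 + omega^16 + omega^8*3 + omega^3*9 + omega^2*6
Count the summands separated by '+':
  term 1: omega^19*5
  term 2: omega^16
  term 3: omega^8*3
  term 4: omega^3*9
  term 5: omega^2*6
Total terms = 5

5


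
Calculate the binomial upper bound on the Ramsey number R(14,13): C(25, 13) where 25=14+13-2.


R(14,13) <= C(14+13-2, 14-1) = C(25, 13)
C(25, 13) = 25! / (13! * 12!)
= 5200300

5200300


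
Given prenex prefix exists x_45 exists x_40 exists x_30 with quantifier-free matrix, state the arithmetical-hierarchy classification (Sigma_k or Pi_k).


Leading quantifier is exists, so the class is Sigma.
Number of quantifier blocks = alternations + 1 = 0 + 1 = 1.
Classification: Sigma_1

Sigma_1


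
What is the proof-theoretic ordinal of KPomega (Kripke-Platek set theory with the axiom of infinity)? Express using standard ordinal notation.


The proof-theoretic ordinal of KPomega (Kripke-Platek set theory with the axiom of infinity) is a standard result in ordinal analysis.
This ordinal is the supremum of order types of primitive recursive well-orderings
that the theory can prove to be well-ordered.
For KPomega (Kripke-Platek set theory with the axiom of infinity), the proof-theoretic ordinal is psi_0(epsilon_{Omega+1}).

psi_0(epsilon_{Omega+1})


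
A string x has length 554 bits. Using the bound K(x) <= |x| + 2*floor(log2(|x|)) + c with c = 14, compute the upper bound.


floor(log2(554)) = 9
2 * 9 = 18
K(x) <= 554 + 18 + 14 = 586

586


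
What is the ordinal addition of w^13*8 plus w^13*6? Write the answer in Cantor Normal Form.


Ordinal addition w^13*8 + w^13*6:
Both terms have the same exponent 13.
w^e*c + w^e*d = w^e*(c+d).
Result = w^13*(8+6) = w^13*14

w^13*14


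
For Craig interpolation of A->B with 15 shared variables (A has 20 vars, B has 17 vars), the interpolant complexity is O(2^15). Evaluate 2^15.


Shared atoms = 15
Craig interpolant size bound = 2^15
= 32768

32768


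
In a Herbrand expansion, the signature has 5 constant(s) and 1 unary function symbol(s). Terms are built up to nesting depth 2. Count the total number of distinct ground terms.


Herbrand terms by depth:
Depth 0: 5 constants
Depth 1: 5 new terms (running total: 10)
Depth 2: 5 new terms (running total: 15)
Total distinct ground terms = 15

15


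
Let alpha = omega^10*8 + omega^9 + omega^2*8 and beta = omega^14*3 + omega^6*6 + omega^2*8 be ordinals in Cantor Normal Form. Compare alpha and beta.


Compare term by term from highest exponent:
alpha = omega^10*8 + omega^9 + omega^2*8
beta = omega^14*3 + omega^6*6 + omega^2*8
Term 1: alpha has omega^10*8, beta has omega^14*3
Term 2: alpha has omega^9*1, beta has omega^6*6
Term 3: alpha has omega^2*8, beta has omega^2*8
Result: alpha < beta

alpha < beta


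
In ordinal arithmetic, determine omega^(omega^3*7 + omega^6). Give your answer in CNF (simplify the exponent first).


omega^(omega^3*7 + omega^6):
In ordinal addition a term is absorbed by a following term of strictly larger exponent: 3 < 6, so omega^3*7 + omega^6 = omega^6.
omega raised to a CNF ordinal is a single CNF term: Result = omega^(omega^6)

omega^(omega^6)


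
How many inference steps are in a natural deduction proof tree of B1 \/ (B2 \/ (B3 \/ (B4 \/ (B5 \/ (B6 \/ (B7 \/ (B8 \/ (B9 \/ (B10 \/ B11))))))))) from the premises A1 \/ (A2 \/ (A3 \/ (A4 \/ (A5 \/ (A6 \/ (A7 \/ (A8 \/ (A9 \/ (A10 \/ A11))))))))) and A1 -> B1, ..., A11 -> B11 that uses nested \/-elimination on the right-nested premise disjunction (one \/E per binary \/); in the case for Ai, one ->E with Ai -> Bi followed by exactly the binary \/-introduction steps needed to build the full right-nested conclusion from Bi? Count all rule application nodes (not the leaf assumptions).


Constructive dilemma with 11 branches, all disjunctions right-nested:
- \/E: the premise has 10 binary \/, each eliminated once: 10 nodes.
- ->E: one per case (Ai with Ai -> Bi gives Bi): 11 nodes.
- \/I: in case i < n, Bi needs 1 step to form Bi \/ (B(i+1) \/ ...) and then i-1 steps to prepend B(i-1), ..., B1, i.e. i steps; in case i = n, B11 needs 10 prepend steps.
  \/I total = (1 + 2 + ... + 10) + 10 = 55 + 10 = 65 nodes.
Total = 10 + 11 + 65 = 86

86


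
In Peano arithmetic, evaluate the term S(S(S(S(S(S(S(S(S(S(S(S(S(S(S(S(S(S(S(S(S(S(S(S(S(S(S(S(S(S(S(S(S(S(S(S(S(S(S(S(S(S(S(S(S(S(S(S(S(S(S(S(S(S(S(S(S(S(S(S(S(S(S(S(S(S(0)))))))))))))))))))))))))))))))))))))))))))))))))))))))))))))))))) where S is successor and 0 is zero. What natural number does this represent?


Counting successors applied to 0:
66 applications of S to 0 = 66

66


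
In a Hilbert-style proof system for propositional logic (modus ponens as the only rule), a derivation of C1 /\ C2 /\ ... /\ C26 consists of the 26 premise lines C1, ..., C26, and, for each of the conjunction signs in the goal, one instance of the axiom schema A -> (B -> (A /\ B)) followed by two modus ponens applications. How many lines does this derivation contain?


Conjoining 26 premises:
- 26 premise lines
- the goal has 25 conjunction signs; each costs 1 axiom instance + 2 MP = 3 lines: 3 * 25 = 75
Total = 26 + 75 = 101 lines.

101


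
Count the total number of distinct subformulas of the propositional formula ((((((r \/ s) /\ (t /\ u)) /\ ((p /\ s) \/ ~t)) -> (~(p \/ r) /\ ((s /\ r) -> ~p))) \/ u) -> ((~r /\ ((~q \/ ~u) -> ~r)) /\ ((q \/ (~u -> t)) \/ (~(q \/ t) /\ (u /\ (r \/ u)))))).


Formula: ((((((r \/ s) /\ (t /\ u)) /\ ((p /\ s) \/ ~t)) -> (~(p \/ r) /\ ((s /\ r) -> ~p))) \/ u) -> ((~r /\ ((~q \/ ~u) -> ~r)) /\ ((q \/ (~u -> t)) \/ (~(q \/ t) /\ (u /\ (r \/ u))))))
Subformulas found:
  1. r
  2. p
  3. q
  4. u
  5. s
  6. t
  7. ~t
  8. ~p
  9. ~u
  10. ~r
  11. ~q
  12. (r \/ s)
  13. (q \/ t)
  14. (s /\ r)
  15. (t /\ u)
  16. (p /\ s)
  17. (r \/ u)
  18. (p \/ r)
  19. ~(p \/ r)
  20. ~(q \/ t)
  21. (~u -> t)
  22. (~q \/ ~u)
  23. (u /\ (r \/ u))
  24. ((p /\ s) \/ ~t)
  25. ((s /\ r) -> ~p)
  26. (q \/ (~u -> t))
  27. ((~q \/ ~u) -> ~r)
  28. ((r \/ s) /\ (t /\ u))
  29. (~r /\ ((~q \/ ~u) -> ~r))
  30. (~(q \/ t) /\ (u /\ (r \/ u)))
  31. (~(p \/ r) /\ ((s /\ r) -> ~p))
  32. (((r \/ s) /\ (t /\ u)) /\ ((p /\ s) \/ ~t))
  33. ((q \/ (~u -> t)) \/ (~(q \/ t) /\ (u /\ (r \/ u))))
  34. ((((r \/ s) /\ (t /\ u)) /\ ((p /\ s) \/ ~t)) -> (~(p \/ r) /\ ((s /\ r) -> ~p)))
  35. ((~r /\ ((~q \/ ~u) -> ~r)) /\ ((q \/ (~u -> t)) \/ (~(q \/ t) /\ (u /\ (r \/ u)))))
  36. (((((r \/ s) /\ (t /\ u)) /\ ((p /\ s) \/ ~t)) -> (~(p \/ r) /\ ((s /\ r) -> ~p))) \/ u)
  37. ((((((r \/ s) /\ (t /\ u)) /\ ((p /\ s) \/ ~t)) -> (~(p \/ r) /\ ((s /\ r) -> ~p))) \/ u) -> ((~r /\ ((~q \/ ~u) -> ~r)) /\ ((q \/ (~u -> t)) \/ (~(q \/ t) /\ (u /\ (r \/ u))))))
Total distinct subformulas = 37

37


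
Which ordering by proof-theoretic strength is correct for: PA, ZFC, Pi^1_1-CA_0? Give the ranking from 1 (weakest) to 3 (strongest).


Ordering by consistency strength:
1. PA
2. Pi^1_1-CA_0
3. ZFC


PA=1, ZFC=3, Pi^1_1-CA_0=2


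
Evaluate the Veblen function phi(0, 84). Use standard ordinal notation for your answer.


phi(0, 84):
phi(0, beta) = omega^beta by definition.
phi(0, 84) = omega^84

omega^84


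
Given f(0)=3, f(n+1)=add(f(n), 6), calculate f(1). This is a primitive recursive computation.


f(0) = 3
f(1) = add(f(0), 6) = add(3, 6) = 9


9


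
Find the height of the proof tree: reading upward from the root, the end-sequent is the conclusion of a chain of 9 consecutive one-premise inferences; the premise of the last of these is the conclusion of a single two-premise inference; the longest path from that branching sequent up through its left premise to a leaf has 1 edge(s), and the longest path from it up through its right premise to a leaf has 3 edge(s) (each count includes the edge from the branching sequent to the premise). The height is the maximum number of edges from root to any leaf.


Longest path through the left premise: 1 edges (measured from the branching sequent)
Longest path through the right premise: 3 edges
Height of the subtree rooted at the branching sequent: max(1, 3) = 3
The branching sequent sits 9 edges above the root (the chain of one-premise inferences), so height = 3 + 9 = 12

12


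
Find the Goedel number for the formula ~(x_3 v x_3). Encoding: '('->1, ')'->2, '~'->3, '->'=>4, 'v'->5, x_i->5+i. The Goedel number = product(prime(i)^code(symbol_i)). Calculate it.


Formula: ~(x_3 v x_3)
Symbol codes: [3, 1, 8, 5, 8, 2]
Primes: [2, 3, 5, 7, 11, 13]
p_1^3 = 2^3 = 8
p_2^1 = 3^1 = 3
p_3^8 = 5^8 = 390625
p_4^5 = 7^5 = 16807
p_5^8 = 11^8 = 214358881
p_6^2 = 13^2 = 169
Product = 5708074888982090625000

5708074888982090625000


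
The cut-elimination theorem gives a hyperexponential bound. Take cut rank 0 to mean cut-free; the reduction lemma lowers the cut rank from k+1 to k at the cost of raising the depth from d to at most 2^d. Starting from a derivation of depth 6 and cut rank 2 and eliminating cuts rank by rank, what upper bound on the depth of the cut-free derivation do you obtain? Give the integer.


Each rank reduction sends depth d to at most 2^d; cut rank r needs r reductions.
2_0(6) = 6
2_1(6) = 2^6 = 64
2_2(6) = 2^64 = 18446744073709551616
Cut-free depth bound = 18446744073709551616

18446744073709551616


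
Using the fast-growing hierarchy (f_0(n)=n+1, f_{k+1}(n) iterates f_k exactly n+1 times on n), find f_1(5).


f_1(5) = f_0^6(5)
f_0 adds 1 each time, applied 6 times.
f_1(5) = 5 + 6 = 11

11


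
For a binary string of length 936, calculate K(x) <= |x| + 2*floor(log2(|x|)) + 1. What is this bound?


floor(log2(936)) = 9
2 * 9 = 18
K(x) <= 936 + 18 + 1 = 955

955


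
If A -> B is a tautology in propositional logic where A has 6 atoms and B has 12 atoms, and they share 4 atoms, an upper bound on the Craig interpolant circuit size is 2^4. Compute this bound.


Shared atoms = 4
Craig interpolant size bound = 2^4
= 16

16


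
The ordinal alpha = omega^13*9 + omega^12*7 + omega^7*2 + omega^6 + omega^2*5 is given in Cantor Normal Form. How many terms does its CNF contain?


CNF: omega^13*9 + omega^12*7 + omega^7*2 + omega^6 + omega^2*5
Count the summands separated by '+':
  term 1: omega^13*9
  term 2: omega^12*7
  term 3: omega^7*2
  term 4: omega^6
  term 5: omega^2*5
Total terms = 5

5


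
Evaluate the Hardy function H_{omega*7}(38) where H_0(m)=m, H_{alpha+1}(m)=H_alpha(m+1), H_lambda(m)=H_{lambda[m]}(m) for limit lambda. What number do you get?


H_{omega*7}(38):
For the Hardy hierarchy, H_{omega*k}(n) = 2^k * n.
2^7 = 128.
128 * 38 = 4864

4864


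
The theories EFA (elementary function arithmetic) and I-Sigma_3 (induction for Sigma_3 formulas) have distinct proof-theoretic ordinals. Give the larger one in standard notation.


Proof-theoretic ordinal of EFA (elementary function arithmetic): omega^3
Proof-theoretic ordinal of I-Sigma_3 (induction for Sigma_3 formulas): omega^(omega^(omega^omega))
Comparing: omega^3 < omega^(omega^(omega^omega)).
The larger ordinal is omega^(omega^(omega^omega)) (from I-Sigma_3 (induction for Sigma_3 formulas)).

omega^(omega^(omega^omega))


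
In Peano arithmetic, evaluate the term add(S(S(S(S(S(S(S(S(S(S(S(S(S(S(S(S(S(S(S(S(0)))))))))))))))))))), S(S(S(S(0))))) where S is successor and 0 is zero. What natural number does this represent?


add(S^20(0), S^4(0)):
S^20(0) = 20
S^4(0) = 4
20 + 4 = 24

24


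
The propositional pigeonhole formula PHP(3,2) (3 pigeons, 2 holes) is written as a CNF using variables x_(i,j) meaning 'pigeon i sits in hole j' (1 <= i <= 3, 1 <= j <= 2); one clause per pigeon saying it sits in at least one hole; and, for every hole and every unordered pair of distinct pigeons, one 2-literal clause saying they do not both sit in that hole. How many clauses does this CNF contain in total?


PHP(3,2): 3 pigeons, 2 holes, 3*2 = 6 variables.
- pigeon clauses: one per pigeon -> 3 clauses
- hole clauses: 2 holes * C(3,2) = 2 * 3 -> 6 clauses
Total clauses = 3 + 6 = 9

9


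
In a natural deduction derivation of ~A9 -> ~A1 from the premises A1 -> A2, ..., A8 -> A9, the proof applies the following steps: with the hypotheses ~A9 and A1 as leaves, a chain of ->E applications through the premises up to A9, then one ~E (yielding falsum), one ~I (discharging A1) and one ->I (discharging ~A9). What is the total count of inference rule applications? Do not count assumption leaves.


From hypothesis A1, 8 ->E steps along the 8 premises yield A9.
~E with hypothesis ~A9 gives falsum (1 node); ~I discharging A1 gives ~A1 (1 node); ->I discharging ~A9 gives the goal (1 node).
Total = 8 + 3 = 11 inference nodes.

11


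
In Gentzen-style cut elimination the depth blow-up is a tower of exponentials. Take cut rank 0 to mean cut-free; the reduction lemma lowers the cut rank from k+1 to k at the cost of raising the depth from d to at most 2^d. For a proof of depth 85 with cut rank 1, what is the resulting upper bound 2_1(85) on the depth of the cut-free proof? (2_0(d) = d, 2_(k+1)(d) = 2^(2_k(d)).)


Each rank reduction sends depth d to at most 2^d; cut rank r needs r reductions.
2_0(85) = 85
2_1(85) = 2^85 = 38685626227668133590597632
Cut-free depth bound = 38685626227668133590597632

38685626227668133590597632


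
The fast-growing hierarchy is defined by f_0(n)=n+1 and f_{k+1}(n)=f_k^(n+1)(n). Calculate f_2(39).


f_2(39) = f_1^40(39)
f_1(m) = 2m + 1.
Iterating: f_1^k(n) = 2^k*(n+1) - 1.
f_2(39) = 2^40*(39+1) - 1 = 1099511627776*40 - 1 = 43980465111039

43980465111039


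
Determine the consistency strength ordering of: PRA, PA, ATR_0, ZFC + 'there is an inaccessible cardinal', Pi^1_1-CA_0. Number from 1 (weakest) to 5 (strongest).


Ordering by consistency strength:
1. PRA
2. PA
3. ATR_0
4. Pi^1_1-CA_0
5. ZFC + 'there is an inaccessible cardinal'


PRA=1, PA=2, ATR_0=3, ZFC + 'there is an inaccessible cardinal'=5, Pi^1_1-CA_0=4


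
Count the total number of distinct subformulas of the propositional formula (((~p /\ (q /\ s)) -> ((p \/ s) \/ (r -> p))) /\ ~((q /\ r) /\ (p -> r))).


Formula: (((~p /\ (q /\ s)) -> ((p \/ s) \/ (r -> p))) /\ ~((q /\ r) /\ (p -> r)))
Subformulas found:
  1. r
  2. q
  3. s
  4. p
  5. ~p
  6. (q /\ r)
  7. (r -> p)
  8. (q /\ s)
  9. (p \/ s)
  10. (p -> r)
  11. (~p /\ (q /\ s))
  12. ((p \/ s) \/ (r -> p))
  13. ((q /\ r) /\ (p -> r))
  14. ~((q /\ r) /\ (p -> r))
  15. ((~p /\ (q /\ s)) -> ((p \/ s) \/ (r -> p)))
  16. (((~p /\ (q /\ s)) -> ((p \/ s) \/ (r -> p))) /\ ~((q /\ r) /\ (p -> r)))
Total distinct subformulas = 16

16


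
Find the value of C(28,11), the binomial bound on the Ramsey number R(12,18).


R(12,18) <= C(12+18-2, 12-1) = C(28, 11)
C(28, 11) = 28! / (11! * 17!)
= 21474180

21474180


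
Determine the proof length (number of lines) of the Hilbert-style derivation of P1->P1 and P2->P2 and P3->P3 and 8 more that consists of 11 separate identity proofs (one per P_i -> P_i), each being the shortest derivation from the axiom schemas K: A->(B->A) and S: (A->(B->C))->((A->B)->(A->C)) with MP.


The shortest proof of A->A from K and S in the Hilbert calculus has exactly 5 lines:
(1) K instance A->((A->A)->A), (2) S instance, (3) MP on 1,2, (4) K instance A->(A->A), (5) MP on 3,4.
For 11 independent identities: 11 * 5 = 55 lines total.

55


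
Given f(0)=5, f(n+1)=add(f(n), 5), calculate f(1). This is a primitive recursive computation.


f(0) = 5
f(1) = add(f(0), 5) = add(5, 5) = 10


10


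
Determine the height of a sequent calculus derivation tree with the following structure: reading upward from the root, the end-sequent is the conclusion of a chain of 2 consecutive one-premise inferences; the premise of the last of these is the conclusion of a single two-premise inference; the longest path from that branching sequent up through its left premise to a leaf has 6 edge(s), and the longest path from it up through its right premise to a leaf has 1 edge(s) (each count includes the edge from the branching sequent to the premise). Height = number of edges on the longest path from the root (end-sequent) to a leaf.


Longest path through the left premise: 6 edges (measured from the branching sequent)
Longest path through the right premise: 1 edges
Height of the subtree rooted at the branching sequent: max(6, 1) = 6
The branching sequent sits 2 edges above the root (the chain of one-premise inferences), so height = 6 + 2 = 8

8
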